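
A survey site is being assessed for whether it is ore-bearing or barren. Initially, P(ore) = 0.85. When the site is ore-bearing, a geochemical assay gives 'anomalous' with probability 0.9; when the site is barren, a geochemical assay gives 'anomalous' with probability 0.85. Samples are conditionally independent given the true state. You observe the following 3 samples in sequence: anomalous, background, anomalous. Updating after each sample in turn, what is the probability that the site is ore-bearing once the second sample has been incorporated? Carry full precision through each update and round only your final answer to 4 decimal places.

0.8000

Apply Bayes' rule sequentially, carrying P(ore) forward.
After 'anomalous': P(ore) = 0.9·0.8500 / (0.9·0.8500 + 0.85·0.1500) ≈ 0.8571
After 'background': P(ore) = 0.1·0.8571 / (0.1·0.8571 + 0.15·0.1429) ≈ 0.8000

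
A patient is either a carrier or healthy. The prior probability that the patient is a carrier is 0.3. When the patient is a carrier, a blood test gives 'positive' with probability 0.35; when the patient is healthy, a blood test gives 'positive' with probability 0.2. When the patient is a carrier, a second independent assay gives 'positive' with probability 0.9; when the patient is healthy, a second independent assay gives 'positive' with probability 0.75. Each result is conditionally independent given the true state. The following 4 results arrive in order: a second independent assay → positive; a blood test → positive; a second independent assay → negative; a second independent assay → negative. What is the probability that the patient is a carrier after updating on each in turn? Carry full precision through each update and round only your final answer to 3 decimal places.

0.126

After a second independent assay='positive': P(carrier) = 0.9·0.3000 / (0.9·0.3000 + 0.75·0.7000) ≈ 0.3396
After a blood test='positive': P(carrier) = 0.35·0.3396 / (0.35·0.3396 + 0.2·0.6604) ≈ 0.4737
After a second independent assay='negative': P(carrier) = 0.1·0.4737 / (0.1·0.4737 + 0.25·0.5263) ≈ 0.2647
After a second independent assay='negative': P(carrier) = 0.1·0.2647 / (0.1·0.2647 + 0.25·0.7353) ≈ 0.1259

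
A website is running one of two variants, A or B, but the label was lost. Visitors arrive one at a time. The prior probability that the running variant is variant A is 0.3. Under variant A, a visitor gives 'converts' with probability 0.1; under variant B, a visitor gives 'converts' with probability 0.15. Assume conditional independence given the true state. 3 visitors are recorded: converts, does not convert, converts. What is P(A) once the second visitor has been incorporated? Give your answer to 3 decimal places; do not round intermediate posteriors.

After 'converts': P(A) = 0.1·0.3000 / (0.1·0.3000 + 0.15·0.7000) ≈ 0.2222
After 'does not convert': P(A) = 0.9·0.2222 / (0.9·0.2222 + 0.85·0.7778) ≈ 0.2323

0.232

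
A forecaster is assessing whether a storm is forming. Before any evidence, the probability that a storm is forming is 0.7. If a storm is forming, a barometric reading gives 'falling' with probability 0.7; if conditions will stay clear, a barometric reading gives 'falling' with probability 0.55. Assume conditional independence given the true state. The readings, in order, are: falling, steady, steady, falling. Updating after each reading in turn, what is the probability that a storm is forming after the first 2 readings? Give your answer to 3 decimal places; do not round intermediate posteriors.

Apply Bayes' rule sequentially, carrying P(storm) forward.
After 'falling': P(storm) = 0.7·0.7000 / (0.7·0.7000 + 0.55·0.3000) ≈ 0.7481
After 'steady': P(storm) = 0.3·0.7481 / (0.3·0.7481 + 0.45·0.2519) ≈ 0.6644

0.664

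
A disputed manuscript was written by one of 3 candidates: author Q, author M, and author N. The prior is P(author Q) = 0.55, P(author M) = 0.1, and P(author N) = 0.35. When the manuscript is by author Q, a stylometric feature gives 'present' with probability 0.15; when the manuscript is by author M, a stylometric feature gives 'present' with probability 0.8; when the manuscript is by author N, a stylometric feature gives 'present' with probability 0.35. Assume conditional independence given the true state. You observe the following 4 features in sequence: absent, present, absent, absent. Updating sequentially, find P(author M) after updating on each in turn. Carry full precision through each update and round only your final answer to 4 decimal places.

After 'absent': normaliser = 0.85·0.5500 + 0.2·0.1000 + 0.65·0.3500; P(author Q) ≈ 0.6538, P(author M) ≈ 0.0280, P(author N) ≈ 0.3182
After 'present': normaliser = 0.15·0.6538 + 0.8·0.0280 + 0.35·0.3182; P(author Q) ≈ 0.4231, P(author M) ≈ 0.0965, P(author N) ≈ 0.4804
After 'absent': normaliser = 0.85·0.4231 + 0.2·0.0965 + 0.65·0.4804; P(author Q) ≈ 0.5203, P(author M) ≈ 0.0279, P(author N) ≈ 0.4518
After 'absent': normaliser = 0.85·0.5203 + 0.2·0.0279 + 0.65·0.4518; P(author Q) ≈ 0.5964, P(author M) ≈ 0.0075, P(author N) ≈ 0.3960

0.0075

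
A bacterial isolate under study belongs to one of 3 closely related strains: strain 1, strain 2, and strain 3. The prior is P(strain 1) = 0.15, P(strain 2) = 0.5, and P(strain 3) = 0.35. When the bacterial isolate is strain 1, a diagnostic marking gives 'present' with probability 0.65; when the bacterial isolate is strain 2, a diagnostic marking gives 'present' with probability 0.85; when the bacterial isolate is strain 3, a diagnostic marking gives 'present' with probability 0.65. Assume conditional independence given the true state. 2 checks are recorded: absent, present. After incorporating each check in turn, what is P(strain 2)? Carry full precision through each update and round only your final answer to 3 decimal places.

After 'absent': normaliser = 0.35·0.1500 + 0.15·0.5000 + 0.35·0.3500; P(strain 1) ≈ 0.2100, P(strain 2) ≈ 0.3000, P(strain 3) ≈ 0.4900
After 'present': normaliser = 0.65·0.2100 + 0.85·0.3000 + 0.65·0.4900; P(strain 1) ≈ 0.1923, P(strain 2) ≈ 0.3592, P(strain 3) ≈ 0.4486

0.359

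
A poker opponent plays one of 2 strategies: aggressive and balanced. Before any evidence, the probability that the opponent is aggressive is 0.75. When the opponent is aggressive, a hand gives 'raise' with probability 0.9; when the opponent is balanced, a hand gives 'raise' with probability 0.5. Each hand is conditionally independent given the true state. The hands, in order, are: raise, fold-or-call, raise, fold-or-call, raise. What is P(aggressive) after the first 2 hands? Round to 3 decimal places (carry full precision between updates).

0.519

Each posterior becomes the prior for the next update.
After 'raise': P(aggressive) = 0.9·0.7500 / (0.9·0.7500 + 0.5·0.2500) ≈ 0.8438
After 'fold-or-call': P(aggressive) = 0.1·0.8438 / (0.1·0.8438 + 0.5·0.1562) ≈ 0.5192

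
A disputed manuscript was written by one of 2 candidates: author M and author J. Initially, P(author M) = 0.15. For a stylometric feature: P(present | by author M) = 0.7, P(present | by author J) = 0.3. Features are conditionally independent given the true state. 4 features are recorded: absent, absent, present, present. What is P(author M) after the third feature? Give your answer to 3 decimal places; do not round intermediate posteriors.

0.070

After 'absent': P(author M) = 0.3·0.1500 / (0.3·0.1500 + 0.7·0.8500) ≈ 0.0703
After 'absent': P(author M) = 0.3·0.0703 / (0.3·0.0703 + 0.7·0.9297) ≈ 0.0314
After 'present': P(author M) = 0.7·0.0314 / (0.7·0.0314 + 0.3·0.9686) ≈ 0.0703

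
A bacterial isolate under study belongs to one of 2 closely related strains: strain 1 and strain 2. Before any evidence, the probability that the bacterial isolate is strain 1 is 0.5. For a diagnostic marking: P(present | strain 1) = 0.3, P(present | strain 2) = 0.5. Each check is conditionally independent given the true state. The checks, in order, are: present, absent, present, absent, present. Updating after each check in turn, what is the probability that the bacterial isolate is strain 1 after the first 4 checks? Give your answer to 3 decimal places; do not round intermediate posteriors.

After 'present': P(strain 1) = 0.3·0.5000 / (0.3·0.5000 + 0.5·0.5000) ≈ 0.3750
After 'absent': P(strain 1) = 0.7·0.3750 / (0.7·0.3750 + 0.5·0.6250) ≈ 0.4565
After 'present': P(strain 1) = 0.3·0.4565 / (0.3·0.4565 + 0.5·0.5435) ≈ 0.3351
After 'absent': P(strain 1) = 0.7·0.3351 / (0.7·0.3351 + 0.5·0.6649) ≈ 0.4137

0.414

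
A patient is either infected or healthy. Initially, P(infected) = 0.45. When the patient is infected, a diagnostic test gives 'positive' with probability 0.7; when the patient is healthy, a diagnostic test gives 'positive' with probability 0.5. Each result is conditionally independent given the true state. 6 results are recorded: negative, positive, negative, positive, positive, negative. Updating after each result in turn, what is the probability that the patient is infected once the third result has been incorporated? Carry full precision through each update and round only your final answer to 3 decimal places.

After 'negative': P(infected) = 0.3·0.4500 / (0.3·0.4500 + 0.5·0.5500) ≈ 0.3293
After 'positive': P(infected) = 0.7·0.3293 / (0.7·0.3293 + 0.5·0.6707) ≈ 0.4073
After 'negative': P(infected) = 0.3·0.4073 / (0.3·0.4073 + 0.5·0.5927) ≈ 0.2920

0.292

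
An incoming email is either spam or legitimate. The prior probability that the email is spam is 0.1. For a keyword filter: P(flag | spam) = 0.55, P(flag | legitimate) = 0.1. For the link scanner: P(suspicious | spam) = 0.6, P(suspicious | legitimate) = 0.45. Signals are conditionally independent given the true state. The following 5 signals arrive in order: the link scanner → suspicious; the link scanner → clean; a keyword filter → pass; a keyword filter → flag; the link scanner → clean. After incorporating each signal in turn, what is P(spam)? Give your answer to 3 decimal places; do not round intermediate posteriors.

After the link scanner='suspicious': P(spam) = 0.6·0.1000 / (0.6·0.1000 + 0.45·0.9000) ≈ 0.1290
After the link scanner='clean': P(spam) = 0.4·0.1290 / (0.4·0.1290 + 0.55·0.8710) ≈ 0.0973
After a keyword filter='pass': P(spam) = 0.45·0.0973 / (0.45·0.0973 + 0.9·0.9027) ≈ 0.0511
After a keyword filter='flag': P(spam) = 0.55·0.0511 / (0.55·0.0511 + 0.1·0.9489) ≈ 0.2286
After the link scanner='clean': P(spam) = 0.4·0.2286 / (0.4·0.2286 + 0.55·0.7714) ≈ 0.1773

0.177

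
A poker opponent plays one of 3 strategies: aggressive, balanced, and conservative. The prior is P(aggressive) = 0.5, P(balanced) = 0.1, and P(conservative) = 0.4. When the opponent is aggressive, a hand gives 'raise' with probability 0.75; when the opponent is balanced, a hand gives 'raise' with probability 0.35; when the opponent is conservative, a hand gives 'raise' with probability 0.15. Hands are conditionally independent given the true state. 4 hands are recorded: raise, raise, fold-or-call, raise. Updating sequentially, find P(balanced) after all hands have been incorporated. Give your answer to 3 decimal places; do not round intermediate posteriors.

Apply Bayes' rule sequentially, carrying P(balanced) forward.
After 'raise': normaliser = 0.75·0.5000 + 0.35·0.1000 + 0.15·0.4000; P(aggressive) ≈ 0.7979, P(balanced) ≈ 0.0745, P(conservative) ≈ 0.1277
After 'raise': normaliser = 0.75·0.7979 + 0.35·0.0745 + 0.15·0.1277; P(aggressive) ≈ 0.9298, P(balanced) ≈ 0.0405, P(conservative) ≈ 0.0298
After 'fold-or-call': normaliser = 0.25·0.9298 + 0.65·0.0405 + 0.85·0.0298; P(aggressive) ≈ 0.8183, P(balanced) ≈ 0.0927, P(conservative) ≈ 0.0890
After 'raise': normaliser = 0.75·0.8183 + 0.35·0.0927 + 0.15·0.0890; P(aggressive) ≈ 0.9306, P(balanced) ≈ 0.0492, P(conservative) ≈ 0.0202

0.049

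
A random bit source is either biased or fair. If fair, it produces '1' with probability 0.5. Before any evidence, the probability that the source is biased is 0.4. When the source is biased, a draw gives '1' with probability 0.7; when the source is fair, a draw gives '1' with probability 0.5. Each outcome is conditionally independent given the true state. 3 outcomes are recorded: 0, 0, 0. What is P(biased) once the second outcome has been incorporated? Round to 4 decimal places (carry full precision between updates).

After '0': P(biased) = 0.3·0.4000 / (0.3·0.4000 + 0.5·0.6000) ≈ 0.2857
After '0': P(biased) = 0.3·0.2857 / (0.3·0.2857 + 0.5·0.7143) ≈ 0.1935

0.1935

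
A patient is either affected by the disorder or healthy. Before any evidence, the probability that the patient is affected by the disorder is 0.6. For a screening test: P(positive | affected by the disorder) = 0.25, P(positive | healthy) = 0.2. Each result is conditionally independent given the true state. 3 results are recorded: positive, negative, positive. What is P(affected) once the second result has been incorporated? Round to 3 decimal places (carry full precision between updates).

0.637

Apply Bayes' rule sequentially, carrying P(affected) forward.
After 'positive': P(affected) = 0.25·0.6000 / (0.25·0.6000 + 0.2·0.4000) ≈ 0.6522
After 'negative': P(affected) = 0.75·0.6522 / (0.75·0.6522 + 0.8·0.3478) ≈ 0.6374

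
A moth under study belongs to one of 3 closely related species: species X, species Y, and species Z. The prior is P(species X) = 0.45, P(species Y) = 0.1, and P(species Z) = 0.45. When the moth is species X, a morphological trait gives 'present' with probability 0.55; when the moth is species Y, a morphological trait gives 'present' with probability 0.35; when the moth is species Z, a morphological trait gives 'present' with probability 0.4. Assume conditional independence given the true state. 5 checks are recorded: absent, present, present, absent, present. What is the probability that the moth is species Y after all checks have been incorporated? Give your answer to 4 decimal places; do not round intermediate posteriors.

After 'absent': normaliser = 0.45·0.4500 + 0.65·0.1000 + 0.6·0.4500; P(species X) ≈ 0.3767, P(species Y) ≈ 0.1209, P(species Z) ≈ 0.5023
After 'present': normaliser = 0.55·0.3767 + 0.35·0.1209 + 0.4·0.5023; P(species X) ≈ 0.4600, P(species Y) ≈ 0.0940, P(species Z) ≈ 0.4461
After 'present': normaliser = 0.55·0.4600 + 0.35·0.0940 + 0.4·0.4461; P(species X) ≈ 0.5449, P(species Y) ≈ 0.0708, P(species Z) ≈ 0.3843
After 'absent': normaliser = 0.45·0.5449 + 0.65·0.0708 + 0.6·0.3843; P(species X) ≈ 0.4699, P(species Y) ≈ 0.0882, P(species Z) ≈ 0.4419
After 'present': normaliser = 0.55·0.4699 + 0.35·0.0882 + 0.4·0.4419; P(species X) ≈ 0.5545, P(species Y) ≈ 0.0663, P(species Z) ≈ 0.3792

0.0663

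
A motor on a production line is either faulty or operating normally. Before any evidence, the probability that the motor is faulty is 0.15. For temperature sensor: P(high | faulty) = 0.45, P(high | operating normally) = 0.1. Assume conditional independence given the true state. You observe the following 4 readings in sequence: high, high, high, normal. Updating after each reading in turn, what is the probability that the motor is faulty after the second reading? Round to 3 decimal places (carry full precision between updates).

0.781

Apply Bayes' rule sequentially, carrying P(faulty) forward.
After 'high': P(faulty) = 0.45·0.1500 / (0.45·0.1500 + 0.1·0.8500) ≈ 0.4426
After 'high': P(faulty) = 0.45·0.4426 / (0.45·0.4426 + 0.1·0.5574) ≈ 0.7814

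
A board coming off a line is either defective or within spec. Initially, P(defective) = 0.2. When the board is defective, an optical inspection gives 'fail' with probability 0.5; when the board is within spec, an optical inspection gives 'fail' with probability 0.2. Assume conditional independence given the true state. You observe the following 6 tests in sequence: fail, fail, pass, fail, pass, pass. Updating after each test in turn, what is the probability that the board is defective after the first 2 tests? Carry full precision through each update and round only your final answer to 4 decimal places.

After 'fail': P(defective) = 0.5·0.2000 / (0.5·0.2000 + 0.2·0.8000) ≈ 0.3846
After 'fail': P(defective) = 0.5·0.3846 / (0.5·0.3846 + 0.2·0.6154) ≈ 0.6098

0.6098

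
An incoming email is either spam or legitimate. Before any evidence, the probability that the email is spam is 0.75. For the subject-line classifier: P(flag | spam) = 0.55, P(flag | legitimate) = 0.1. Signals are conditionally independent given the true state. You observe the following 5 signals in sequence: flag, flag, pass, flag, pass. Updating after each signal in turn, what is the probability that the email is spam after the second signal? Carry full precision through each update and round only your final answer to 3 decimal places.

0.989

Each posterior becomes the prior for the next update.
After 'flag': P(spam) = 0.55·0.7500 / (0.55·0.7500 + 0.1·0.2500) ≈ 0.9429
After 'flag': P(spam) = 0.55·0.9429 / (0.55·0.9429 + 0.1·0.0571) ≈ 0.9891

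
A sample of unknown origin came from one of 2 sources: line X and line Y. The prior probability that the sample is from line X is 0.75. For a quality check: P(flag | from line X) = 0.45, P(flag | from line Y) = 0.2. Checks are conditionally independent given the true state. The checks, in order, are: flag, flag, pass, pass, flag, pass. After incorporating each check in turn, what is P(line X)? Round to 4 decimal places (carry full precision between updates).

0.9174

Apply Bayes' rule sequentially, carrying P(line X) forward.
After 'flag': P(line X) = 0.45·0.7500 / (0.45·0.7500 + 0.2·0.2500) ≈ 0.8710
After 'flag': P(line X) = 0.45·0.8710 / (0.45·0.8710 + 0.2·0.1290) ≈ 0.9382
After 'pass': P(line X) = 0.55·0.9382 / (0.55·0.9382 + 0.8·0.0618) ≈ 0.9126
After 'pass': P(line X) = 0.55·0.9126 / (0.55·0.9126 + 0.8·0.0874) ≈ 0.8777
After 'flag': P(line X) = 0.45·0.8777 / (0.45·0.8777 + 0.2·0.1223) ≈ 0.9417
After 'pass': P(line X) = 0.55·0.9417 / (0.55·0.9417 + 0.8·0.0583) ≈ 0.9174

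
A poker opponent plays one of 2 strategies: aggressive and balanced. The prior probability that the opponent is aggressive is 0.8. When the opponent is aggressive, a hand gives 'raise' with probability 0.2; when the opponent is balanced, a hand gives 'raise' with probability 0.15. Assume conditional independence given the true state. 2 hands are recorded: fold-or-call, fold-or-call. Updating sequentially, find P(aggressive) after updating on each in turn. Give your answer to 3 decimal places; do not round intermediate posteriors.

After 'fold-or-call': P(aggressive) = 0.8·0.8000 / (0.8·0.8000 + 0.85·0.2000) ≈ 0.7901
After 'fold-or-call': P(aggressive) = 0.8·0.7901 / (0.8·0.7901 + 0.85·0.2099) ≈ 0.7799

0.780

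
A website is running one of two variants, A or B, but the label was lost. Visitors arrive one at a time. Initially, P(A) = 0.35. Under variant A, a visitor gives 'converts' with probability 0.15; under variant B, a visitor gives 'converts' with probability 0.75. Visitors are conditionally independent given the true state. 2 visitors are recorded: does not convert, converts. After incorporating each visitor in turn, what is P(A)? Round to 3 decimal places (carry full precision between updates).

0.268

After 'does not convert': P(A) = 0.85·0.3500 / (0.85·0.3500 + 0.25·0.6500) ≈ 0.6467
After 'converts': P(A) = 0.15·0.6467 / (0.15·0.6467 + 0.75·0.3533) ≈ 0.2680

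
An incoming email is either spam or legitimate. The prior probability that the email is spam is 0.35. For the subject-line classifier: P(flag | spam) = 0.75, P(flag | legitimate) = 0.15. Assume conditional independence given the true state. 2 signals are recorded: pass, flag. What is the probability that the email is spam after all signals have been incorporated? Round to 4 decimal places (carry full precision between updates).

Apply Bayes' rule sequentially, carrying P(spam) forward.
After 'pass': P(spam) = 0.25·0.3500 / (0.25·0.3500 + 0.85·0.6500) ≈ 0.1367
After 'flag': P(spam) = 0.75·0.1367 / (0.75·0.1367 + 0.15·0.8633) ≈ 0.4419

0.4419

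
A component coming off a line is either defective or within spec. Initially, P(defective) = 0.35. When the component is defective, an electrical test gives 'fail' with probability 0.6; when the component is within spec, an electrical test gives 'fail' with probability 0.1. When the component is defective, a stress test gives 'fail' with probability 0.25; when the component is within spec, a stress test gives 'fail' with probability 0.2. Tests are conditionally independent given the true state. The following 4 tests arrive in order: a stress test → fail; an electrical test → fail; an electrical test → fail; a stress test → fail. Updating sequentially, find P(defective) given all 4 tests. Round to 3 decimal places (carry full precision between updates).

Apply Bayes' rule sequentially, carrying P(defective) forward.
After a stress test='fail': P(defective) = 0.25·0.3500 / (0.25·0.3500 + 0.2·0.6500) ≈ 0.4023
After an electrical test='fail': P(defective) = 0.6·0.4023 / (0.6·0.4023 + 0.1·0.5977) ≈ 0.8015
After an electrical test='fail': P(defective) = 0.6·0.8015 / (0.6·0.8015 + 0.1·0.1985) ≈ 0.9604
After a stress test='fail': P(defective) = 0.25·0.9604 / (0.25·0.9604 + 0.2·0.0396) ≈ 0.9680

0.968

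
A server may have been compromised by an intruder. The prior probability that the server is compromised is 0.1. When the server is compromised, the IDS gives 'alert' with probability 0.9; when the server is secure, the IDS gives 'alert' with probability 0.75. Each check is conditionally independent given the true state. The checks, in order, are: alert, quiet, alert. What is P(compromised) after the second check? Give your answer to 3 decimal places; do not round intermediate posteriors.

After 'alert': P(compromised) = 0.9·0.1000 / (0.9·0.1000 + 0.75·0.9000) ≈ 0.1176
After 'quiet': P(compromised) = 0.1·0.1176 / (0.1·0.1176 + 0.25·0.8824) ≈ 0.0506

0.051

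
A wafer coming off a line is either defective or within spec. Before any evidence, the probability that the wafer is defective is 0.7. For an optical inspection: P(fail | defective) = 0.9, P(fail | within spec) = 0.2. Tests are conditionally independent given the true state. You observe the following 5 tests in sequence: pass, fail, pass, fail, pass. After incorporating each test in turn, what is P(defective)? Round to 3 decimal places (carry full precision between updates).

After 'pass': P(defective) = 0.1·0.7000 / (0.1·0.7000 + 0.8·0.3000) ≈ 0.2258
After 'fail': P(defective) = 0.9·0.2258 / (0.9·0.2258 + 0.2·0.7742) ≈ 0.5676
After 'pass': P(defective) = 0.1·0.5676 / (0.1·0.5676 + 0.8·0.4324) ≈ 0.1409
After 'fail': P(defective) = 0.9·0.1409 / (0.9·0.1409 + 0.2·0.8591) ≈ 0.4247
After 'pass': P(defective) = 0.1·0.4247 / (0.1·0.4247 + 0.8·0.5753) ≈ 0.0845

0.084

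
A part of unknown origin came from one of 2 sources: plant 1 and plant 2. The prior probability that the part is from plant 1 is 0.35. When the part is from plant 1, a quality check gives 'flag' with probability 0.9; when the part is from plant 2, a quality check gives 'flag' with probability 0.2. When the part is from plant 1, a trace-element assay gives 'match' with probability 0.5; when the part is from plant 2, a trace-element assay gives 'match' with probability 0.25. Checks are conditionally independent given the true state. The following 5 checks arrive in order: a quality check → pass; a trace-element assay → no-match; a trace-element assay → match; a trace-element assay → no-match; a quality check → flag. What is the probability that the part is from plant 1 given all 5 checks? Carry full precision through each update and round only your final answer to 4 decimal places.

0.2121

Each posterior becomes the prior for the next update.
After a quality check='pass': P(plant 1) = 0.1·0.3500 / (0.1·0.3500 + 0.8·0.6500) ≈ 0.0631
After a trace-element assay='no-match': P(plant 1) = 0.5·0.0631 / (0.5·0.0631 + 0.75·0.9369) ≈ 0.0429
After a trace-element assay='match': P(plant 1) = 0.5·0.0429 / (0.5·0.0429 + 0.25·0.9571) ≈ 0.0824
After a trace-element assay='no-match': P(plant 1) = 0.5·0.0824 / (0.5·0.0824 + 0.75·0.9176) ≈ 0.0565
After a quality check='flag': P(plant 1) = 0.9·0.0565 / (0.9·0.0565 + 0.2·0.9435) ≈ 0.2121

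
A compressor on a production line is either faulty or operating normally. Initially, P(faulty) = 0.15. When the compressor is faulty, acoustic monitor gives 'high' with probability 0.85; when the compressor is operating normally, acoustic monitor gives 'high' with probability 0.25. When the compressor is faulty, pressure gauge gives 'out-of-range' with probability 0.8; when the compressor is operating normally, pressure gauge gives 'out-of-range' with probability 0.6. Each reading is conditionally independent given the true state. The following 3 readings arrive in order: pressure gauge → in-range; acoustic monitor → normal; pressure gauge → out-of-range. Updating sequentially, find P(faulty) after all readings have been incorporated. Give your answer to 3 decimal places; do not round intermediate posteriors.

After pressure gauge='in-range': P(faulty) = 0.2·0.1500 / (0.2·0.1500 + 0.4·0.8500) ≈ 0.0811
After acoustic monitor='normal': P(faulty) = 0.15·0.0811 / (0.15·0.0811 + 0.75·0.9189) ≈ 0.0173
After pressure gauge='out-of-range': P(faulty) = 0.8·0.0173 / (0.8·0.0173 + 0.6·0.9827) ≈ 0.0230

0.023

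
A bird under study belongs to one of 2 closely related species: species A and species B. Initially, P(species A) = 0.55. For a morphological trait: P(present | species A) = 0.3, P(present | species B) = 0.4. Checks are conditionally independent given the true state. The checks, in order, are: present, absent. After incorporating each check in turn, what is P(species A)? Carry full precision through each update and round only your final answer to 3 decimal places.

0.517

After 'present': P(species A) = 0.3·0.5500 / (0.3·0.5500 + 0.4·0.4500) ≈ 0.4783
After 'absent': P(species A) = 0.7·0.4783 / (0.7·0.4783 + 0.6·0.5217) ≈ 0.5168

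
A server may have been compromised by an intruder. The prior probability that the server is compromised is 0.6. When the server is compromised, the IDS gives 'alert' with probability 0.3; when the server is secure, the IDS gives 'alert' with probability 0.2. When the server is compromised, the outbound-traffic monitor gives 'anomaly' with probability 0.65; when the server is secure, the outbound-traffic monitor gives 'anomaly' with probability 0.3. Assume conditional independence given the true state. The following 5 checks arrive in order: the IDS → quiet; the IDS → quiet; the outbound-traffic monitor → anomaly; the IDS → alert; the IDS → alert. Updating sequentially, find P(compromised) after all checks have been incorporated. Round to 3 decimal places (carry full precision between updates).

After the IDS='quiet': P(compromised) = 0.7·0.6000 / (0.7·0.6000 + 0.8·0.4000) ≈ 0.5676
After the IDS='quiet': P(compromised) = 0.7·0.5676 / (0.7·0.5676 + 0.8·0.4324) ≈ 0.5345
After the outbound-traffic monitor='anomaly': P(compromised) = 0.65·0.5345 / (0.65·0.5345 + 0.3·0.4655) ≈ 0.7133
After the IDS='alert': P(compromised) = 0.3·0.7133 / (0.3·0.7133 + 0.2·0.2867) ≈ 0.7887
After the IDS='alert': P(compromised) = 0.3·0.7887 / (0.3·0.7887 + 0.2·0.2113) ≈ 0.8485

0.848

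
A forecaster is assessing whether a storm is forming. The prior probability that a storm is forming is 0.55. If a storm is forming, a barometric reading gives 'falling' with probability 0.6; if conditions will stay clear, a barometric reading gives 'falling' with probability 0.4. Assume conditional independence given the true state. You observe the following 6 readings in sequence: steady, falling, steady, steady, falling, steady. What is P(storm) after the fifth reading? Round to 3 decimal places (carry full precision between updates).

After 'steady': P(storm) = 0.4·0.5500 / (0.4·0.5500 + 0.6·0.4500) ≈ 0.4490
After 'falling': P(storm) = 0.6·0.4490 / (0.6·0.4490 + 0.4·0.5510) ≈ 0.5500
After 'steady': P(storm) = 0.4·0.5500 / (0.4·0.5500 + 0.6·0.4500) ≈ 0.4490
After 'steady': P(storm) = 0.4·0.4490 / (0.4·0.4490 + 0.6·0.5510) ≈ 0.3520
After 'falling': P(storm) = 0.6·0.3520 / (0.6·0.3520 + 0.4·0.6480) ≈ 0.4490

0.449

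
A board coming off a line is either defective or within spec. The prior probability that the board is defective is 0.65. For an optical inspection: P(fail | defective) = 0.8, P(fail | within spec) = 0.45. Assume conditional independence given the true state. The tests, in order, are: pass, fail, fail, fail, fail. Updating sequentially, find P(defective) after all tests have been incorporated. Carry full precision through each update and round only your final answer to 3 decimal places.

0.871

After 'pass': P(defective) = 0.2·0.6500 / (0.2·0.6500 + 0.55·0.3500) ≈ 0.4031
After 'fail': P(defective) = 0.8·0.4031 / (0.8·0.4031 + 0.45·0.5969) ≈ 0.5456
After 'fail': P(defective) = 0.8·0.5456 / (0.8·0.5456 + 0.45·0.4544) ≈ 0.6810
After 'fail': P(defective) = 0.8·0.6810 / (0.8·0.6810 + 0.45·0.3190) ≈ 0.7914
After 'fail': P(defective) = 0.8·0.7914 / (0.8·0.7914 + 0.45·0.2086) ≈ 0.8709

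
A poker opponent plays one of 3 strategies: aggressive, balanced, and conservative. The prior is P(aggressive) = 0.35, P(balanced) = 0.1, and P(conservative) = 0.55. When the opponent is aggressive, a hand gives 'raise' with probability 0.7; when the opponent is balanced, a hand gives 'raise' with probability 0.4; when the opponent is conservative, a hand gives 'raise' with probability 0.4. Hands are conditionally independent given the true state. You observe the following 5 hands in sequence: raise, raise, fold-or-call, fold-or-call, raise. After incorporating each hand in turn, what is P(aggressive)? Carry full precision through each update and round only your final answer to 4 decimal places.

0.4191

After 'raise': normaliser = 0.7·0.3500 + 0.4·0.1000 + 0.4·0.5500; P(aggressive) ≈ 0.4851, P(balanced) ≈ 0.0792, P(conservative) ≈ 0.4356
After 'raise': normaliser = 0.7·0.4851 + 0.4·0.0792 + 0.4·0.4356; P(aggressive) ≈ 0.6225, P(balanced) ≈ 0.0581, P(conservative) ≈ 0.3194
After 'fold-or-call': normaliser = 0.3·0.6225 + 0.6·0.0581 + 0.6·0.3194; P(aggressive) ≈ 0.4519, P(balanced) ≈ 0.0843, P(conservative) ≈ 0.4638
After 'fold-or-call': normaliser = 0.3·0.4519 + 0.6·0.0843 + 0.6·0.4638; P(aggressive) ≈ 0.2919, P(balanced) ≈ 0.1089, P(conservative) ≈ 0.5991
After 'raise': normaliser = 0.7·0.2919 + 0.4·0.1089 + 0.4·0.5991; P(aggressive) ≈ 0.4191, P(balanced) ≈ 0.0894, P(conservative) ≈ 0.4915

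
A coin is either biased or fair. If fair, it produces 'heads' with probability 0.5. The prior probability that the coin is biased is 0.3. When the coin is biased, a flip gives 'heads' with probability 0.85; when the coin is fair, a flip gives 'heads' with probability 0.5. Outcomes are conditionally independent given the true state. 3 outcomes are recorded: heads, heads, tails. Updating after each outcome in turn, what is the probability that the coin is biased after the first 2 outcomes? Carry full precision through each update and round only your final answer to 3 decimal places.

Each posterior becomes the prior for the next update.
After 'heads': P(biased) = 0.85·0.3000 / (0.85·0.3000 + 0.5·0.7000) ≈ 0.4215
After 'heads': P(biased) = 0.85·0.4215 / (0.85·0.4215 + 0.5·0.5785) ≈ 0.5533

0.553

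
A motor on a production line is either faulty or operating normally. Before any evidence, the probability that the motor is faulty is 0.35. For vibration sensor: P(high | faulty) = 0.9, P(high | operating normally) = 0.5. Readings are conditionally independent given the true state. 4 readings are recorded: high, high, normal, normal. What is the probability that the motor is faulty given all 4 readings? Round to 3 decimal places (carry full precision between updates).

0.065

After 'high': P(faulty) = 0.9·0.3500 / (0.9·0.3500 + 0.5·0.6500) ≈ 0.4922
After 'high': P(faulty) = 0.9·0.4922 / (0.9·0.4922 + 0.5·0.5078) ≈ 0.6357
After 'normal': P(faulty) = 0.1·0.6357 / (0.1·0.6357 + 0.5·0.3643) ≈ 0.2587
After 'normal': P(faulty) = 0.1·0.2587 / (0.1·0.2587 + 0.5·0.7413) ≈ 0.0652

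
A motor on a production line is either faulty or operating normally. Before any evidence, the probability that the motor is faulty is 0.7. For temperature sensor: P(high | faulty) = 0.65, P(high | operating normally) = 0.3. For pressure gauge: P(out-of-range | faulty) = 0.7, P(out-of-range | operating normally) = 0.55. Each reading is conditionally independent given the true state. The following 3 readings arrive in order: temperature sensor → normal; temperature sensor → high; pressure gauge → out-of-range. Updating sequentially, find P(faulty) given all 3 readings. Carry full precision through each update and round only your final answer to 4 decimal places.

0.7629

After temperature sensor='normal': P(faulty) = 0.35·0.7000 / (0.35·0.7000 + 0.7·0.3000) ≈ 0.5385
After temperature sensor='high': P(faulty) = 0.65·0.5385 / (0.65·0.5385 + 0.3·0.4615) ≈ 0.7165
After pressure gauge='out-of-range': P(faulty) = 0.7·0.7165 / (0.7·0.7165 + 0.55·0.2835) ≈ 0.7629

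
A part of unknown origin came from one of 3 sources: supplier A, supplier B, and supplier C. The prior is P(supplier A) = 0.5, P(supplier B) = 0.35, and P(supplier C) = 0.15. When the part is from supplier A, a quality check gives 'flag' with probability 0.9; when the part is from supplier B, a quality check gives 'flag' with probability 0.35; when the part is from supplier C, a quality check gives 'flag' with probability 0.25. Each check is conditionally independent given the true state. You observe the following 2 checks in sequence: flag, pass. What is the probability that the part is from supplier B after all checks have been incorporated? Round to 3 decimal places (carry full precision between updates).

0.521

After 'flag': normaliser = 0.9·0.5000 + 0.35·0.3500 + 0.25·0.1500; P(supplier A) ≈ 0.7377, P(supplier B) ≈ 0.2008, P(supplier C) ≈ 0.0615
After 'pass': normaliser = 0.1·0.7377 + 0.65·0.2008 + 0.75·0.0615; P(supplier A) ≈ 0.2946, P(supplier B) ≈ 0.5213, P(supplier C) ≈ 0.1841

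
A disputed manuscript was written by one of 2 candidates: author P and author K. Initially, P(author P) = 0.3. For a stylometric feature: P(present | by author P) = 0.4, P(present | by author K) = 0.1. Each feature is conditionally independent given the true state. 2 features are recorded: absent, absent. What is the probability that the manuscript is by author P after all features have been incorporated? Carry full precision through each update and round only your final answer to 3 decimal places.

0.160

After 'absent': P(author P) = 0.6·0.3000 / (0.6·0.3000 + 0.9·0.7000) ≈ 0.2222
After 'absent': P(author P) = 0.6·0.2222 / (0.6·0.2222 + 0.9·0.7778) ≈ 0.1600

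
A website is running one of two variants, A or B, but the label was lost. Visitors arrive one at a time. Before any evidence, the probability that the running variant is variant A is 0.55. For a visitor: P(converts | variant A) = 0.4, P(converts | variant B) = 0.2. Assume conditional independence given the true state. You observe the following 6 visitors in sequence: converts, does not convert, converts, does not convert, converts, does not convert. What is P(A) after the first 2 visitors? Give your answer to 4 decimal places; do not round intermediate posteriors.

0.6471

After 'converts': P(A) = 0.4·0.5500 / (0.4·0.5500 + 0.2·0.4500) ≈ 0.7097
After 'does not convert': P(A) = 0.6·0.7097 / (0.6·0.7097 + 0.8·0.2903) ≈ 0.6471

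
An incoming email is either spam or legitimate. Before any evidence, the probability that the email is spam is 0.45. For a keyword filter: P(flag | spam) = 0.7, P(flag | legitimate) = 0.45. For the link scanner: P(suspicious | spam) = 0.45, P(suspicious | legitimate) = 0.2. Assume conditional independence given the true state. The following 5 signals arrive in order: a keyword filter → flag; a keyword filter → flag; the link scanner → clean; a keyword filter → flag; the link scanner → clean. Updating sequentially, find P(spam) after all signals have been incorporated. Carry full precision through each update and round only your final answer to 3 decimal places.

Apply Bayes' rule sequentially, carrying P(spam) forward.
After a keyword filter='flag': P(spam) = 0.7·0.4500 / (0.7·0.4500 + 0.45·0.5500) ≈ 0.5600
After a keyword filter='flag': P(spam) = 0.7·0.5600 / (0.7·0.5600 + 0.45·0.4400) ≈ 0.6644
After the link scanner='clean': P(spam) = 0.55·0.6644 / (0.55·0.6644 + 0.8·0.3356) ≈ 0.5765
After a keyword filter='flag': P(spam) = 0.7·0.5765 / (0.7·0.5765 + 0.45·0.4235) ≈ 0.6792
After the link scanner='clean': P(spam) = 0.55·0.6792 / (0.55·0.6792 + 0.8·0.3208) ≈ 0.5928

0.593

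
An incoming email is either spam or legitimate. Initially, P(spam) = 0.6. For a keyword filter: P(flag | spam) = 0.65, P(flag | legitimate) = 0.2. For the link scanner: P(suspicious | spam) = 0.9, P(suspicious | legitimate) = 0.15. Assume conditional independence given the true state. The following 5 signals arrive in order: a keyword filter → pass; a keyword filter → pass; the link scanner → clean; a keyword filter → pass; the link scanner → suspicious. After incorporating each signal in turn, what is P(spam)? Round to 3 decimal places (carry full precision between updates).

0.081

Each posterior becomes the prior for the next update.
After a keyword filter='pass': P(spam) = 0.35·0.6000 / (0.35·0.6000 + 0.8·0.4000) ≈ 0.3962
After a keyword filter='pass': P(spam) = 0.35·0.3962 / (0.35·0.3962 + 0.8·0.6038) ≈ 0.2231
After the link scanner='clean': P(spam) = 0.1·0.2231 / (0.1·0.2231 + 0.85·0.7769) ≈ 0.0327
After a keyword filter='pass': P(spam) = 0.35·0.0327 / (0.35·0.0327 + 0.8·0.9673) ≈ 0.0146
After the link scanner='suspicious': P(spam) = 0.9·0.0146 / (0.9·0.0146 + 0.15·0.9854) ≈ 0.0814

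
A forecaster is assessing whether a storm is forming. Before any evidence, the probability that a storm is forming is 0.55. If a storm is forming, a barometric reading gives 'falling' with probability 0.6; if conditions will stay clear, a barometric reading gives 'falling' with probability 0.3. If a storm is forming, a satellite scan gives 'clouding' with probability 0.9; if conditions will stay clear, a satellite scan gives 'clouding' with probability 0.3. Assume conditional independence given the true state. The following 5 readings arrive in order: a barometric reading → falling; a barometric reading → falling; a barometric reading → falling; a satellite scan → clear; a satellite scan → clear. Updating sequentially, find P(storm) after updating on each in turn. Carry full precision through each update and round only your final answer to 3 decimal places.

After a barometric reading='falling': P(storm) = 0.6·0.5500 / (0.6·0.5500 + 0.3·0.4500) ≈ 0.7097
After a barometric reading='falling': P(storm) = 0.6·0.7097 / (0.6·0.7097 + 0.3·0.2903) ≈ 0.8302
After a barometric reading='falling': P(storm) = 0.6·0.8302 / (0.6·0.8302 + 0.3·0.1698) ≈ 0.9072
After a satellite scan='clear': P(storm) = 0.1·0.9072 / (0.1·0.9072 + 0.7·0.0928) ≈ 0.5828
After a satellite scan='clear': P(storm) = 0.1·0.5828 / (0.1·0.5828 + 0.7·0.4172) ≈ 0.1664

0.166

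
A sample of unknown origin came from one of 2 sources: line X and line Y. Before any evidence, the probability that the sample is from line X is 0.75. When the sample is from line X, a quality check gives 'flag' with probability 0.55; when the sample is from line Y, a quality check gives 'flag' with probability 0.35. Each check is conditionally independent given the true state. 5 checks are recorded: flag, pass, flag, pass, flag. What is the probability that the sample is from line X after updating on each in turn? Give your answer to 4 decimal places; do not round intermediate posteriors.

0.8480

After 'flag': P(line X) = 0.55·0.7500 / (0.55·0.7500 + 0.35·0.2500) ≈ 0.8250
After 'pass': P(line X) = 0.45·0.8250 / (0.45·0.8250 + 0.65·0.1750) ≈ 0.7655
After 'flag': P(line X) = 0.55·0.7655 / (0.55·0.7655 + 0.35·0.2345) ≈ 0.8368
After 'pass': P(line X) = 0.45·0.8368 / (0.45·0.8368 + 0.65·0.1632) ≈ 0.7803
After 'flag': P(line X) = 0.55·0.7803 / (0.55·0.7803 + 0.35·0.2197) ≈ 0.8480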